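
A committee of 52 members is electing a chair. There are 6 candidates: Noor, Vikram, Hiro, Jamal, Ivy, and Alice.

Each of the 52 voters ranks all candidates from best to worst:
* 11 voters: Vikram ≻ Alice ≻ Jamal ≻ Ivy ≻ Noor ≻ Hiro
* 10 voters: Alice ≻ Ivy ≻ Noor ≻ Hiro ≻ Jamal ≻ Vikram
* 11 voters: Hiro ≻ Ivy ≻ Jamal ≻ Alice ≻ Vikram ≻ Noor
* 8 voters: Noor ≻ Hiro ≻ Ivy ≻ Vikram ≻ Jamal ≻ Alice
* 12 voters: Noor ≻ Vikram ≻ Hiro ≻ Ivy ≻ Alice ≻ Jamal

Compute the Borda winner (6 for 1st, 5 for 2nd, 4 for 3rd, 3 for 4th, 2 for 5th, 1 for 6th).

Noor: 11×2 + 10×4 + 11×1 + 8×6 + 12×6 = 193
Vikram: 11×6 + 10×1 + 11×2 + 8×3 + 12×5 = 182
Hiro: 11×1 + 10×3 + 11×6 + 8×5 + 12×4 = 195
Jamal: 11×4 + 10×2 + 11×4 + 8×2 + 12×1 = 136
Ivy: 11×3 + 10×5 + 11×5 + 8×4 + 12×3 = 206
Alice: 11×5 + 10×6 + 11×3 + 8×1 + 12×2 = 180

Ivy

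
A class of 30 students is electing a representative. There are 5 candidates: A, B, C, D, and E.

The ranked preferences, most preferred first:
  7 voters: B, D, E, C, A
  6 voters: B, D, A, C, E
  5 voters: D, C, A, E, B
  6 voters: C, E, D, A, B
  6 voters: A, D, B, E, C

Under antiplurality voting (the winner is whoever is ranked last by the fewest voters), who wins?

D

Last-place votes: A 7, B 11, C 6, D 0, E 6.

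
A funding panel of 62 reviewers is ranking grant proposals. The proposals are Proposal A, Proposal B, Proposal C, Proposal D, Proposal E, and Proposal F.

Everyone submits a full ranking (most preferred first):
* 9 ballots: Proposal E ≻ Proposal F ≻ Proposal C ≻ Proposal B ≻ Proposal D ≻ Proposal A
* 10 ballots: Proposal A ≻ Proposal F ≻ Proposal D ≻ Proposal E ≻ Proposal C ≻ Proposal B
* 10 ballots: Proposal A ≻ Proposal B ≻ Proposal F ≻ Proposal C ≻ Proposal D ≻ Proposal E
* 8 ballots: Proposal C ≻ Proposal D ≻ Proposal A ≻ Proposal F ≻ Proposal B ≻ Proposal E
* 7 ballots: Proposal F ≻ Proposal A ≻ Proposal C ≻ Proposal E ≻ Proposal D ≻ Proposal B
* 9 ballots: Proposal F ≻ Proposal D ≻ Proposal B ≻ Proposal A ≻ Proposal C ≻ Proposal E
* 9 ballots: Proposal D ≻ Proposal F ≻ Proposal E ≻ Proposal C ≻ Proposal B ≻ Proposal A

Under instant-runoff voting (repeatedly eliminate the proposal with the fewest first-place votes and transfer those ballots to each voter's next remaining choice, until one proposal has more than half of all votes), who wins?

Proposal F

Round 1: Proposal A 20, Proposal B 0, Proposal C 8, Proposal D 9, Proposal E 9, Proposal F 16. Proposal B eliminated.
Round 2: Proposal A 20, Proposal C 8, Proposal D 9, Proposal E 9, Proposal F 16. Proposal C eliminated.
Round 3: Proposal A 20, Proposal D 17, Proposal E 9, Proposal F 16. Proposal E eliminated.
Round 4: Proposal A 20, Proposal D 17, Proposal F 25. Proposal D eliminated.
Round 5: Proposal A 28, Proposal F 34. Proposal F has a majority (≥32).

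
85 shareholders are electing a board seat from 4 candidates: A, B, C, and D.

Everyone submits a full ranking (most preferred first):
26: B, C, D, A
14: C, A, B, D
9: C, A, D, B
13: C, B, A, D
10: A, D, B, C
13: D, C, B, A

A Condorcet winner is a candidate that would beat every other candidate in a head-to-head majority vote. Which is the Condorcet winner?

C vs A: 75–10
C vs B: 49–36
C vs D: 62–23
C beats every other candidate.

C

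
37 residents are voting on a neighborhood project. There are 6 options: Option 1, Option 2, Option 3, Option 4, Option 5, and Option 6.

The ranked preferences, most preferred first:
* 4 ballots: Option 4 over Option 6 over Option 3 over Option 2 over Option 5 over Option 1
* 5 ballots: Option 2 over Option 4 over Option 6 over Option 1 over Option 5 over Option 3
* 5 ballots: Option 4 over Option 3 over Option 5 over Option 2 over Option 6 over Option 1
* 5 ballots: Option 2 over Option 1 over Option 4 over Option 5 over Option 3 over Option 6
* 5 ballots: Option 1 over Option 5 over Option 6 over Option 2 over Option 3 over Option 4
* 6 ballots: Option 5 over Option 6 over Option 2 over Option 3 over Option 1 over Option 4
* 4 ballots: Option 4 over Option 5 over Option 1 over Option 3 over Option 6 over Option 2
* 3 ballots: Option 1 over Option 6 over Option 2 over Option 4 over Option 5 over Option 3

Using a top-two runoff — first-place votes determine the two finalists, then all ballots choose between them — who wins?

Option 2

Round 1 first-place votes: Option 1 8, Option 2 10, Option 3 0, Option 4 13, Option 5 6, Option 6 0. Option 4 and Option 2 advance.
Runoff: Option 4 is ranked above Option 2 on 13 ballots, Option 2 above Option 4 on 24.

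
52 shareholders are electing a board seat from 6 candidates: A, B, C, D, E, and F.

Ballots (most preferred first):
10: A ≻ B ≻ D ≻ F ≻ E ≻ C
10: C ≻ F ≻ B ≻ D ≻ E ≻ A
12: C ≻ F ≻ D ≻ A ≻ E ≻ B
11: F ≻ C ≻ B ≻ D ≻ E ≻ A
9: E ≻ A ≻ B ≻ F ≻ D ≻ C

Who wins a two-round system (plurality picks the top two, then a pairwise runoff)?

Round 1 first-place votes: A 10, B 0, C 22, D 0, E 9, F 11. C and F advance.
Runoff: C is ranked above F on 22 ballots, F above C on 30.

F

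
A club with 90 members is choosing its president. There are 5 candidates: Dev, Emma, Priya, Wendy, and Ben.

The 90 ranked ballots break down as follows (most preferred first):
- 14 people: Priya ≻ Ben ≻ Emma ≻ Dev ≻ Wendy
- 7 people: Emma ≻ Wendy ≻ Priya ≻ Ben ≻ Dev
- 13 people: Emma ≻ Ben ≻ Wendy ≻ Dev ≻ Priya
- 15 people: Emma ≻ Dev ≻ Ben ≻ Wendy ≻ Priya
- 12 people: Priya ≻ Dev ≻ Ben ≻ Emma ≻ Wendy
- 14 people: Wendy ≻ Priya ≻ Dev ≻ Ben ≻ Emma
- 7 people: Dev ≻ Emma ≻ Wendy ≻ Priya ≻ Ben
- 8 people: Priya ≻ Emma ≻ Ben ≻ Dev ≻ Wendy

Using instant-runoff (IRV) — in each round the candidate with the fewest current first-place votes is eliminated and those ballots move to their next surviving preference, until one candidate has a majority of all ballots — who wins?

Round 1: Dev 7, Emma 35, Priya 34, Wendy 14, Ben 0. Ben eliminated.
Round 2: Dev 7, Emma 35, Priya 34, Wendy 14. Dev eliminated.
Round 3: Emma 42, Priya 34, Wendy 14. Wendy eliminated.
Round 4: Emma 42, Priya 48. Priya has a majority (≥46).

Priya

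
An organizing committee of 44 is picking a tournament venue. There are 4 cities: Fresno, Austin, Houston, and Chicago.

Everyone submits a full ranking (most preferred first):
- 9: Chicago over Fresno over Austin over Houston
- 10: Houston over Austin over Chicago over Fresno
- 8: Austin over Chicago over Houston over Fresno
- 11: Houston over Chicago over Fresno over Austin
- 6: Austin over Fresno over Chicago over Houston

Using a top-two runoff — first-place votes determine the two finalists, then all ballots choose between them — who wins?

Round 1 first-place votes: Fresno 0, Austin 14, Houston 21, Chicago 9. Houston and Austin advance.
Runoff: Houston is ranked above Austin on 21 ballots, Austin above Houston on 23.

Austin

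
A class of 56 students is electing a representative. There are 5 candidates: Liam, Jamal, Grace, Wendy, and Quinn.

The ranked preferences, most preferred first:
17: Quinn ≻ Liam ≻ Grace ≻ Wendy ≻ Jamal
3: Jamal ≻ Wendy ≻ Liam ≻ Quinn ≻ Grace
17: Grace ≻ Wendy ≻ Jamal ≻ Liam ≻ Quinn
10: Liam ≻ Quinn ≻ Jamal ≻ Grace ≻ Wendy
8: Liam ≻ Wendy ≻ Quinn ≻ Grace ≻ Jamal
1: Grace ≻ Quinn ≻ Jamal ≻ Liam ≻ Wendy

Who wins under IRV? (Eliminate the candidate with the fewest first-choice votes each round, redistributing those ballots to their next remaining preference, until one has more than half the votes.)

Round 1: Liam 18, Jamal 3, Grace 18, Wendy 0, Quinn 17. Wendy eliminated.
Round 2: Liam 18, Jamal 3, Grace 18, Quinn 17. Jamal eliminated.
Round 3: Liam 21, Grace 18, Quinn 17. Quinn eliminated.
Round 4: Liam 38, Grace 18. Liam has a majority (≥29).

Liam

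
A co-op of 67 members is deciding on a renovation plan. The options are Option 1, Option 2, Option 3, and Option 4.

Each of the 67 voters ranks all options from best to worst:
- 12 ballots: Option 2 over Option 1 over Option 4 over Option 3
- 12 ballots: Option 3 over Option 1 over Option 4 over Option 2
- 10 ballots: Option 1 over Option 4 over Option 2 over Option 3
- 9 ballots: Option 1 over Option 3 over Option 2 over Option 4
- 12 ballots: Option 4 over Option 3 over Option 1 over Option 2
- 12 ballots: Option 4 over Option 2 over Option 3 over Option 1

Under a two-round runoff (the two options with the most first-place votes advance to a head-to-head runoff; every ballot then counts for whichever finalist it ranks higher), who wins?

Option 1

Round 1 first-place votes: Option 1 19, Option 2 12, Option 3 12, Option 4 24. Option 4 and Option 1 advance.
Runoff: Option 4 is ranked above Option 1 on 24 ballots, Option 1 above Option 4 on 43.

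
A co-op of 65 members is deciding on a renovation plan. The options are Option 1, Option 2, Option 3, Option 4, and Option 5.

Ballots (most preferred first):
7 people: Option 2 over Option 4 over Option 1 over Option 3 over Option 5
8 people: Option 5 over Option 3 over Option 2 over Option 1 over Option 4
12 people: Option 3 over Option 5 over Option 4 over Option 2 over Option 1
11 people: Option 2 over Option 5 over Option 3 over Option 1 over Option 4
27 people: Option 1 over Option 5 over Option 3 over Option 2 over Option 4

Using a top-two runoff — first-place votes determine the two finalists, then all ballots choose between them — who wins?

Option 2

Round 1 first-place votes: Option 1 27, Option 2 18, Option 3 12, Option 4 0, Option 5 8. Option 1 and Option 2 advance.
Runoff: Option 1 is ranked above Option 2 on 27 ballots, Option 2 above Option 1 on 38.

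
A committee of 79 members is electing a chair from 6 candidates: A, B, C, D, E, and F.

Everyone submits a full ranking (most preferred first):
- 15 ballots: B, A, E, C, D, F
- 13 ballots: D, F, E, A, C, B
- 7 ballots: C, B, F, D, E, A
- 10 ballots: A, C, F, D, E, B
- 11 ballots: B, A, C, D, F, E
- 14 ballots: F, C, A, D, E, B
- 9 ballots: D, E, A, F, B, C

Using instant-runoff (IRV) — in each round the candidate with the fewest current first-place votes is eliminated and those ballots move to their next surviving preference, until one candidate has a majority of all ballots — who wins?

F

Round 1: A 10, B 26, C 7, D 22, E 0, F 14. E eliminated.
Round 2: A 10, B 26, C 7, D 22, F 14. C eliminated.
Round 3: A 10, B 33, D 22, F 14. A eliminated.
Round 4: B 33, D 22, F 24. D eliminated.
Round 5: B 33, F 46. F has a majority (≥40).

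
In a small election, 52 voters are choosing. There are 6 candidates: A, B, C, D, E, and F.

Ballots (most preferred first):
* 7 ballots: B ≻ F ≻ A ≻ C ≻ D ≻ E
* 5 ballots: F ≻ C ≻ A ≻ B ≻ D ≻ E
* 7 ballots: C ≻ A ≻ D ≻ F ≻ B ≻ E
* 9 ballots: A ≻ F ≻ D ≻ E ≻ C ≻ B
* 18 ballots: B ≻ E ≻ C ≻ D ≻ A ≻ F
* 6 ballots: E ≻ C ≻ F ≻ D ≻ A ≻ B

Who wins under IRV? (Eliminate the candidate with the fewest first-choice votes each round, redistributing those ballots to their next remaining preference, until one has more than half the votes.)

C

Round 1: A 9, B 25, C 7, D 0, E 6, F 5. D eliminated.
Round 2: A 9, B 25, C 7, E 6, F 5. F eliminated.
Round 3: A 9, B 25, C 12, E 6. E eliminated.
Round 4: A 9, B 25, C 18. A eliminated.
Round 5: B 25, C 27. C has a majority (≥27).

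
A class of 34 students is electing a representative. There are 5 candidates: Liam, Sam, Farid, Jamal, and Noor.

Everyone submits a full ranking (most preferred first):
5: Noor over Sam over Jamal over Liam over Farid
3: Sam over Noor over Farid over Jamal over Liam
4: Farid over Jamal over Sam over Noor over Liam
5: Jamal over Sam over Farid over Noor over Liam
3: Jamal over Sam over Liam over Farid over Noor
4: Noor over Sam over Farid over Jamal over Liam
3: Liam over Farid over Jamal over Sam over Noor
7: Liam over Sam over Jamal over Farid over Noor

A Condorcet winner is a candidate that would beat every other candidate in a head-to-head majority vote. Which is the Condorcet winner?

Sam

Sam vs Liam: 24–10
Sam vs Farid: 27–7
Sam vs Jamal: 19–15
Sam vs Noor: 25–9
Sam beats every other candidate.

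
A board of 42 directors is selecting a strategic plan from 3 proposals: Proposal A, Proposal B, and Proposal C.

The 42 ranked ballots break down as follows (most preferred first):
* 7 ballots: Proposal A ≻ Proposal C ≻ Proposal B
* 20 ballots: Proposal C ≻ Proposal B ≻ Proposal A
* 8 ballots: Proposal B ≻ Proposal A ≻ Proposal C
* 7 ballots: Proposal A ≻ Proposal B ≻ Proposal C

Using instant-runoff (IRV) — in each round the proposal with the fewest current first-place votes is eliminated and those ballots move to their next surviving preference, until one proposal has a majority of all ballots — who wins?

Proposal A

Round 1: Proposal A 14, Proposal B 8, Proposal C 20. Proposal B eliminated.
Round 2: Proposal A 22, Proposal C 20. Proposal A has a majority (≥22).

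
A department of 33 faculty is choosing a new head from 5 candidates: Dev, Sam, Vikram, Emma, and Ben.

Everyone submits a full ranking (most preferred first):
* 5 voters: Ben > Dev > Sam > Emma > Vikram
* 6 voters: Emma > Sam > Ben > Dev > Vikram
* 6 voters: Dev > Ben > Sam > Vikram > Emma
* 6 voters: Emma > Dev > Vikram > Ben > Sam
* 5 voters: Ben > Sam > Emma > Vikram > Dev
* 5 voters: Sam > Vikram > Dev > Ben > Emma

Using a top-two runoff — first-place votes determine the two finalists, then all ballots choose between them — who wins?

Ben

Round 1 first-place votes: Dev 6, Sam 5, Vikram 0, Emma 12, Ben 10. Emma and Ben advance.
Runoff: Emma is ranked above Ben on 12 ballots, Ben above Emma on 21.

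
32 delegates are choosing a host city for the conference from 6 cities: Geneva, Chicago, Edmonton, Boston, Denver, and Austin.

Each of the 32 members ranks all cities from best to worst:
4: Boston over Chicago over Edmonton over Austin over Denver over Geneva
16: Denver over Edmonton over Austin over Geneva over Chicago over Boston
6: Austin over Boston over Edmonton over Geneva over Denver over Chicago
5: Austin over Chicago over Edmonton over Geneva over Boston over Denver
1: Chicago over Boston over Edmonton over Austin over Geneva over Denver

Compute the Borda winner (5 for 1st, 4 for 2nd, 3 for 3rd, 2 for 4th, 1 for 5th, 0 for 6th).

Geneva: 4×0 + 16×2 + 6×2 + 5×2 + 1×1 = 55
Chicago: 4×4 + 16×1 + 6×0 + 5×4 + 1×5 = 57
Edmonton: 4×3 + 16×4 + 6×3 + 5×3 + 1×3 = 112
Boston: 4×5 + 16×0 + 6×4 + 5×1 + 1×4 = 53
Denver: 4×1 + 16×5 + 6×1 + 5×0 + 1×0 = 90
Austin: 4×2 + 16×3 + 6×5 + 5×5 + 1×2 = 113

Austin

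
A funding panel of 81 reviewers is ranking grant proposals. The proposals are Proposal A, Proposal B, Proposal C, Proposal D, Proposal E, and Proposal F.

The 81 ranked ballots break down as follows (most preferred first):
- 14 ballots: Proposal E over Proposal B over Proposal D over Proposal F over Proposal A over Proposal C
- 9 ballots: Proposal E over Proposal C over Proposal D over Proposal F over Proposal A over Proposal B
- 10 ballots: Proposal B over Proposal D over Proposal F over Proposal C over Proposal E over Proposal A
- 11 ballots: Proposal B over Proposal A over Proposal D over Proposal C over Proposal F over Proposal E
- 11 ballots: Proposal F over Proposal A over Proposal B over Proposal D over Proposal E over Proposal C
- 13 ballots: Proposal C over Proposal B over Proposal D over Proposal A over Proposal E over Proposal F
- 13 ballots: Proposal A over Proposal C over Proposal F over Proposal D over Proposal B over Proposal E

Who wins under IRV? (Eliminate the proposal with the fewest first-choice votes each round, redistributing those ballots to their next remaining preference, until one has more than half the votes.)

Round 1: Proposal A 13, Proposal B 21, Proposal C 13, Proposal D 0, Proposal E 23, Proposal F 11. Proposal D eliminated.
Round 2: Proposal A 13, Proposal B 21, Proposal C 13, Proposal E 23, Proposal F 11. Proposal F eliminated.
Round 3: Proposal A 24, Proposal B 21, Proposal C 13, Proposal E 23. Proposal C eliminated.
Round 4: Proposal A 24, Proposal B 34, Proposal E 23. Proposal E eliminated.
Round 5: Proposal A 33, Proposal B 48. Proposal B has a majority (≥41).

Proposal B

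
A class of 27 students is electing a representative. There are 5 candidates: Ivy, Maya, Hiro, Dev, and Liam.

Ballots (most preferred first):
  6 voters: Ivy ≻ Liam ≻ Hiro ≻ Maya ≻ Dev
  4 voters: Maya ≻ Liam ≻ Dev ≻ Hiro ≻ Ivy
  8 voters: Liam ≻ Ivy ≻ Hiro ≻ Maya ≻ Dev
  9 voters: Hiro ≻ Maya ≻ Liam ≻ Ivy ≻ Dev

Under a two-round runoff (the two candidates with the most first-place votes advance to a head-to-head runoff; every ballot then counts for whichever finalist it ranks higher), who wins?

Round 1 first-place votes: Ivy 6, Maya 4, Hiro 9, Dev 0, Liam 8. Hiro and Liam advance.
Runoff: Hiro is ranked above Liam on 9 ballots, Liam above Hiro on 18.

Liam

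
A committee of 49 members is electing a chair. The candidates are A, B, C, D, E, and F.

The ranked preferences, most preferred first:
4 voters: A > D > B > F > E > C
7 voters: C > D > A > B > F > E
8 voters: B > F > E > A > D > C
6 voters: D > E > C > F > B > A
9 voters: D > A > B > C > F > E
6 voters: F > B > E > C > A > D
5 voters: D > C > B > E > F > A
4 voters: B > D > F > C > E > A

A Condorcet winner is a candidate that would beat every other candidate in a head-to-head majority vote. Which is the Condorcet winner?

D vs A: 31–18
D vs B: 31–18
D vs C: 36–13
D vs E: 35–14
D vs F: 35–14
D beats every other candidate.

D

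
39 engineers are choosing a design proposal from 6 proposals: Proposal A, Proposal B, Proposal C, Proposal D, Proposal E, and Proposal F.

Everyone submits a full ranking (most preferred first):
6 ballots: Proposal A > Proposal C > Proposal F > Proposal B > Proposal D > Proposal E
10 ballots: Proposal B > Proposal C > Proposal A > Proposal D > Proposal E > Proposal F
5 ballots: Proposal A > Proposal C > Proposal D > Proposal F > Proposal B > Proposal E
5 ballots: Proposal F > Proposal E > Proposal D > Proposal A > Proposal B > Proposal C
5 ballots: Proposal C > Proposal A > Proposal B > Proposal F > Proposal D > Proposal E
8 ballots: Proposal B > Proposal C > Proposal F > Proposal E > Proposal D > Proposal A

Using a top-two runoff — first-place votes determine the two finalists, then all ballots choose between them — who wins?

Proposal A

Round 1 first-place votes: Proposal A 11, Proposal B 18, Proposal C 5, Proposal D 0, Proposal E 0, Proposal F 5. Proposal B and Proposal A advance.
Runoff: Proposal B is ranked above Proposal A on 18 ballots, Proposal A above Proposal B on 21.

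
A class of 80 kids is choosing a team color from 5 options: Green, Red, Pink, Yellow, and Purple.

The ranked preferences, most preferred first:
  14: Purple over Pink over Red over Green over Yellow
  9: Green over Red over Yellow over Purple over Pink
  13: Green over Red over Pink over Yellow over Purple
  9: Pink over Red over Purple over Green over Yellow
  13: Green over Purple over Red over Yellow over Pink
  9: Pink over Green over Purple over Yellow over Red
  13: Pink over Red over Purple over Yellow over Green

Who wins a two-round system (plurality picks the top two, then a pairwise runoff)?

Pink

Round 1 first-place votes: Green 35, Red 0, Pink 31, Yellow 0, Purple 14. Green and Pink advance.
Runoff: Green is ranked above Pink on 35 ballots, Pink above Green on 45.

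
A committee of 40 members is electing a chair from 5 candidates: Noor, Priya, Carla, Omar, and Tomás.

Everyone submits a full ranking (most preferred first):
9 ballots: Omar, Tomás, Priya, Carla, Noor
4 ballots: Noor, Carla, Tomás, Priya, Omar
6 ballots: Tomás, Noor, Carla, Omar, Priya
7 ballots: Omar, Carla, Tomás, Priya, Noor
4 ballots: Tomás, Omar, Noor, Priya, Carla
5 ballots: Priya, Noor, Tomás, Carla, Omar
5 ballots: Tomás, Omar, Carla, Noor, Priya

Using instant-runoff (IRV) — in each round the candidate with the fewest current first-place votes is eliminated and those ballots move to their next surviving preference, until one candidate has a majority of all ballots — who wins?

Tomás

Round 1: Noor 4, Priya 5, Carla 0, Omar 16, Tomás 15. Carla eliminated.
Round 2: Noor 4, Priya 5, Omar 16, Tomás 15. Noor eliminated.
Round 3: Priya 5, Omar 16, Tomás 19. Priya eliminated.
Round 4: Omar 16, Tomás 24. Tomás has a majority (≥21).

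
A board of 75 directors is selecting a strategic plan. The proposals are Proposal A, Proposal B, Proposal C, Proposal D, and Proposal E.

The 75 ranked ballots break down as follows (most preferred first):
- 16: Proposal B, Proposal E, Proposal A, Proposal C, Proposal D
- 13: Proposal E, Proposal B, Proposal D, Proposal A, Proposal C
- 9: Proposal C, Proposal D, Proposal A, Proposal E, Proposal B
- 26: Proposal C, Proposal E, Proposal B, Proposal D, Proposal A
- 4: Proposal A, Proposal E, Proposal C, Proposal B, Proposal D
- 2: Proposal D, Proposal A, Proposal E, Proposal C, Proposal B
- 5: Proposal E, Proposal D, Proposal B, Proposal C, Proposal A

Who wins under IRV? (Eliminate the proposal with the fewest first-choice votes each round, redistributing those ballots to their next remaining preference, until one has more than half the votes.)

Round 1: Proposal A 4, Proposal B 16, Proposal C 35, Proposal D 2, Proposal E 18. Proposal D eliminated.
Round 2: Proposal A 6, Proposal B 16, Proposal C 35, Proposal E 18. Proposal A eliminated.
Round 3: Proposal B 16, Proposal C 35, Proposal E 24. Proposal B eliminated.
Round 4: Proposal C 35, Proposal E 40. Proposal E has a majority (≥38).

Proposal E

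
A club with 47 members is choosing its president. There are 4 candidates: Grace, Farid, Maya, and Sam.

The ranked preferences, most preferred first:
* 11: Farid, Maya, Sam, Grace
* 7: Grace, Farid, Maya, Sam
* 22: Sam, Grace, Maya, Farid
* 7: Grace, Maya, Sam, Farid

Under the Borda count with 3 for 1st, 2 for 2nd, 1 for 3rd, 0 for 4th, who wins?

Grace

Grace: 11×0 + 7×3 + 22×2 + 7×3 = 86
Farid: 11×3 + 7×2 + 22×0 + 7×0 = 47
Maya: 11×2 + 7×1 + 22×1 + 7×2 = 65
Sam: 11×1 + 7×0 + 22×3 + 7×1 = 84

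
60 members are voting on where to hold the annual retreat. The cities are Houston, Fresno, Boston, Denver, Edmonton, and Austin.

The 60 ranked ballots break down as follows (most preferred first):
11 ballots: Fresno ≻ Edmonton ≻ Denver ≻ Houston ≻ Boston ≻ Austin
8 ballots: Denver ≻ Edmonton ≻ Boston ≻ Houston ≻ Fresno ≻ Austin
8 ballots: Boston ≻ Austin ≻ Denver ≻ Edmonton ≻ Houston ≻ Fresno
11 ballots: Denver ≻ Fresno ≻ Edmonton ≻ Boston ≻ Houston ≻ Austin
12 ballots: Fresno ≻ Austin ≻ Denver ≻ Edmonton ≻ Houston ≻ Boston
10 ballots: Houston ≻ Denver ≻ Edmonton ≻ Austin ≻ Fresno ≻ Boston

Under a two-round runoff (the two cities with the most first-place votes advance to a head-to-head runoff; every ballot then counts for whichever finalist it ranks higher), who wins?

Denver

Round 1 first-place votes: Houston 10, Fresno 23, Boston 8, Denver 19, Edmonton 0, Austin 0. Fresno and Denver advance.
Runoff: Fresno is ranked above Denver on 23 ballots, Denver above Fresno on 37.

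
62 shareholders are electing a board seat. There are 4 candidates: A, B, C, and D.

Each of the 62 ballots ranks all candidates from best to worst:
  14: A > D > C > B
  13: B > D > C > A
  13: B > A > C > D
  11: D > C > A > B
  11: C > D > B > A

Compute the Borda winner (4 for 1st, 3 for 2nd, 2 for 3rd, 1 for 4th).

A: 14×4 + 13×1 + 13×3 + 11×2 + 11×1 = 141
B: 14×1 + 13×4 + 13×4 + 11×1 + 11×2 = 151
C: 14×2 + 13×2 + 13×2 + 11×3 + 11×4 = 157
D: 14×3 + 13×3 + 13×1 + 11×4 + 11×3 = 171

D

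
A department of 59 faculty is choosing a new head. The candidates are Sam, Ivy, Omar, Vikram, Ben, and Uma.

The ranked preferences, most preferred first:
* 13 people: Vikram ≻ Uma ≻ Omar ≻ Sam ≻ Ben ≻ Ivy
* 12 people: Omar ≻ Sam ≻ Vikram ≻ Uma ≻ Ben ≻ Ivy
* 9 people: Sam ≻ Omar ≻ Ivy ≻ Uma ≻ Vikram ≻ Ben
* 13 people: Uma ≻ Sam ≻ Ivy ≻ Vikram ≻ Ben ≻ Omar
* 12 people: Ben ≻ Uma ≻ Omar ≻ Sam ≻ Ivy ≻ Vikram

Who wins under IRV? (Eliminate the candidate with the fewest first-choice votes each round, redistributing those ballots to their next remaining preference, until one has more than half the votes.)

Round 1: Sam 9, Ivy 0, Omar 12, Vikram 13, Ben 12, Uma 13. Ivy eliminated.
Round 2: Sam 9, Omar 12, Vikram 13, Ben 12, Uma 13. Sam eliminated.
Round 3: Omar 21, Vikram 13, Ben 12, Uma 13. Ben eliminated.
Round 4: Omar 21, Vikram 13, Uma 25. Vikram eliminated.
Round 5: Omar 21, Uma 38. Uma has a majority (≥30).

Uma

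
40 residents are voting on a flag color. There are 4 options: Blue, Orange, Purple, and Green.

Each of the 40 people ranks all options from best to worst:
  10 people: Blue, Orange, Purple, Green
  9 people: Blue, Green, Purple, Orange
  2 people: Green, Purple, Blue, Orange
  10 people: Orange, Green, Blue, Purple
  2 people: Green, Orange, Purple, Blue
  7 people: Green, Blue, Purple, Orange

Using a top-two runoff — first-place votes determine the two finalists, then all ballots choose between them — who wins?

Green

Round 1 first-place votes: Blue 19, Orange 10, Purple 0, Green 11. Blue and Green advance.
Runoff: Blue is ranked above Green on 19 ballots, Green above Blue on 21.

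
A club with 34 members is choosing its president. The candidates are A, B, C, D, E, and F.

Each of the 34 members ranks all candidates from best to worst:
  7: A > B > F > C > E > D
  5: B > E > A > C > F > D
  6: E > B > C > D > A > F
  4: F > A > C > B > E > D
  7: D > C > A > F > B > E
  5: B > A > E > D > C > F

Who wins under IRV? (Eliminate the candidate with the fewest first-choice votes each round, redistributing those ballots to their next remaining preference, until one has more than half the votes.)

Round 1: A 7, B 10, C 0, D 7, E 6, F 4. C eliminated.
Round 2: A 7, B 10, D 7, E 6, F 4. F eliminated.
Round 3: A 11, B 10, D 7, E 6. E eliminated.
Round 4: A 11, B 16, D 7. D eliminated.
Round 5: A 18, B 16. A has a majority (≥18).

A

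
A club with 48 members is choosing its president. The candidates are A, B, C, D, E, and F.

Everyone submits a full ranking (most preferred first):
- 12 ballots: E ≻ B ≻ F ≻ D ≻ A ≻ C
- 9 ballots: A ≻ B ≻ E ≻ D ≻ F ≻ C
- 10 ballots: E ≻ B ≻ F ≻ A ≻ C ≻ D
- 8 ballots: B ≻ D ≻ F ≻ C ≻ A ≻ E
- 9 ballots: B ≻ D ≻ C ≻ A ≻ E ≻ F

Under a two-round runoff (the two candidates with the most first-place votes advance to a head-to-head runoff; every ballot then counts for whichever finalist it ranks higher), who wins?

Round 1 first-place votes: A 9, B 17, C 0, D 0, E 22, F 0. E and B advance.
Runoff: E is ranked above B on 22 ballots, B above E on 26.

B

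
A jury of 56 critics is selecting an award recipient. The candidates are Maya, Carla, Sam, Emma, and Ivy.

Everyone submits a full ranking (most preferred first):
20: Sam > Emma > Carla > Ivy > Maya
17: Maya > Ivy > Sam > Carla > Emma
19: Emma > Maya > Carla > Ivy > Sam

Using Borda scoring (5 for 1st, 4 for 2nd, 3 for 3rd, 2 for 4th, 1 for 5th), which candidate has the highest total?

Emma

Maya: 20×1 + 17×5 + 19×4 = 181
Carla: 20×3 + 17×2 + 19×3 = 151
Sam: 20×5 + 17×3 + 19×1 = 170
Emma: 20×4 + 17×1 + 19×5 = 192
Ivy: 20×2 + 17×4 + 19×2 = 146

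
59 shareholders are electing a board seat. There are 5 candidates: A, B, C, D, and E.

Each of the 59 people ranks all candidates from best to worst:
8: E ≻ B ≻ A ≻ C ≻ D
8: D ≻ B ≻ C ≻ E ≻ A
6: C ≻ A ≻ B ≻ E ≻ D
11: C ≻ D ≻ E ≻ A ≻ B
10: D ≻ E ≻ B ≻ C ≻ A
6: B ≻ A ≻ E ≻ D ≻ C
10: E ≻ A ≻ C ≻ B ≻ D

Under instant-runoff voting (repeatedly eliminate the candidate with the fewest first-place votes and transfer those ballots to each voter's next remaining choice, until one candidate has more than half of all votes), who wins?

E

Round 1: A 0, B 6, C 17, D 18, E 18. A eliminated.
Round 2: B 6, C 17, D 18, E 18. B eliminated.
Round 3: C 17, D 18, E 24. C eliminated.
Round 4: D 29, E 30. E has a majority (≥30).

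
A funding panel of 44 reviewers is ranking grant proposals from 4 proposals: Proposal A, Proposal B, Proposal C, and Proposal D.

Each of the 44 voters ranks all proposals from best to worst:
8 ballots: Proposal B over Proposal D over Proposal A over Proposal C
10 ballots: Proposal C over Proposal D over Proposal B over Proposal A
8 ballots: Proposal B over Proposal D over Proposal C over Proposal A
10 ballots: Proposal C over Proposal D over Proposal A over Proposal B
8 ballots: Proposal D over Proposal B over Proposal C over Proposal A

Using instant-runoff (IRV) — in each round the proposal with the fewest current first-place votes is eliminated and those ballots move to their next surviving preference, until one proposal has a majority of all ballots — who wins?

Round 1: Proposal A 0, Proposal B 16, Proposal C 20, Proposal D 8. Proposal A eliminated.
Round 2: Proposal B 16, Proposal C 20, Proposal D 8. Proposal D eliminated.
Round 3: Proposal B 24, Proposal C 20. Proposal B has a majority (≥23).

Proposal B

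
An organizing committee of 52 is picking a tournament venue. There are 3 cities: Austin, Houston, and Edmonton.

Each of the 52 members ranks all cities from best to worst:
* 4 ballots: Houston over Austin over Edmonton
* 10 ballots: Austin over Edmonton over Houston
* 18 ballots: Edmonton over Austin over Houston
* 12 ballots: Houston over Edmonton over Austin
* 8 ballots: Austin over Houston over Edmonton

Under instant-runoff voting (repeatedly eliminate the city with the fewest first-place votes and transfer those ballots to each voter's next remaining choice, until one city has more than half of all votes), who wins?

Round 1: Austin 18, Houston 16, Edmonton 18. Houston eliminated.
Round 2: Austin 22, Edmonton 30. Edmonton has a majority (≥27).

Edmonton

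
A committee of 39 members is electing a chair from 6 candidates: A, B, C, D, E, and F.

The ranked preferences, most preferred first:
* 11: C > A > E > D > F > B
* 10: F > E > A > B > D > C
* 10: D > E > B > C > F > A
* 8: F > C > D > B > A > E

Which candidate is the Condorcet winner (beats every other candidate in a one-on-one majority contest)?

E vs A: 20–19
E vs B: 31–8
E vs C: 20–19
E vs D: 21–18
E vs F: 21–18
E beats every other candidate.

E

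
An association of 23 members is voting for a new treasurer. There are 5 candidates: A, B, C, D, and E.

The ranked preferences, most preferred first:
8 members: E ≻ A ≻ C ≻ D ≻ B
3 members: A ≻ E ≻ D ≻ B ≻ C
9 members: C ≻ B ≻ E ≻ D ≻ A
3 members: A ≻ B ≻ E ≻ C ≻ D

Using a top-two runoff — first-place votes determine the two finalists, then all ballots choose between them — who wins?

E

Round 1 first-place votes: A 6, B 0, C 9, D 0, E 8. C and E advance.
Runoff: C is ranked above E on 9 ballots, E above C on 14.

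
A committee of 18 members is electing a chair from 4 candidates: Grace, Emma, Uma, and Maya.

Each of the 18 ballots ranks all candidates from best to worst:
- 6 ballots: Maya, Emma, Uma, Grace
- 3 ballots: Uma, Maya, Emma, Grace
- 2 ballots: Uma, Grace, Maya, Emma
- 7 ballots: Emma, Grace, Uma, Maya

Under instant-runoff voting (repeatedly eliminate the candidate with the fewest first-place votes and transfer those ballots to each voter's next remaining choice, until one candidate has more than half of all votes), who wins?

Maya

Round 1: Grace 0, Emma 7, Uma 5, Maya 6. Grace eliminated.
Round 2: Emma 7, Uma 5, Maya 6. Uma eliminated.
Round 3: Emma 7, Maya 11. Maya has a majority (≥10).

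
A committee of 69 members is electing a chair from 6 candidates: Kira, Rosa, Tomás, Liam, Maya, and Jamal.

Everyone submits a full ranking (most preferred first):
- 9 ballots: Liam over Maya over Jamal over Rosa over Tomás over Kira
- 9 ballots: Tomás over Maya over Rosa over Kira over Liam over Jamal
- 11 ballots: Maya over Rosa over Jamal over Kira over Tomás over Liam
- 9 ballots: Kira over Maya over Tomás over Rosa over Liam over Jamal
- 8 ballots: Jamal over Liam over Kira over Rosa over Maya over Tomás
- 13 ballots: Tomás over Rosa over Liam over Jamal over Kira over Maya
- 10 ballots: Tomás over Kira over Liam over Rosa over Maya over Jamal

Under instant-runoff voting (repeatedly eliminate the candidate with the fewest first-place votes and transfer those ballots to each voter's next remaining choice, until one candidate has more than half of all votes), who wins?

Maya

Round 1: Kira 9, Rosa 0, Tomás 32, Liam 9, Maya 11, Jamal 8. Rosa eliminated.
Round 2: Kira 9, Tomás 32, Liam 9, Maya 11, Jamal 8. Jamal eliminated.
Round 3: Kira 9, Tomás 32, Liam 17, Maya 11. Kira eliminated.
Round 4: Tomás 32, Liam 17, Maya 20. Liam eliminated.
Round 5: Tomás 32, Maya 37. Maya has a majority (≥35).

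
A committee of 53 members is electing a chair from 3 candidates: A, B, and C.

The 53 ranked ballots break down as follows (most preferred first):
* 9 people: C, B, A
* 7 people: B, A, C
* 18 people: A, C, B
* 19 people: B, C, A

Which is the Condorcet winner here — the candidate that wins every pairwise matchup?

C vs A: 28–25
C vs B: 27–26
C beats every other candidate.

C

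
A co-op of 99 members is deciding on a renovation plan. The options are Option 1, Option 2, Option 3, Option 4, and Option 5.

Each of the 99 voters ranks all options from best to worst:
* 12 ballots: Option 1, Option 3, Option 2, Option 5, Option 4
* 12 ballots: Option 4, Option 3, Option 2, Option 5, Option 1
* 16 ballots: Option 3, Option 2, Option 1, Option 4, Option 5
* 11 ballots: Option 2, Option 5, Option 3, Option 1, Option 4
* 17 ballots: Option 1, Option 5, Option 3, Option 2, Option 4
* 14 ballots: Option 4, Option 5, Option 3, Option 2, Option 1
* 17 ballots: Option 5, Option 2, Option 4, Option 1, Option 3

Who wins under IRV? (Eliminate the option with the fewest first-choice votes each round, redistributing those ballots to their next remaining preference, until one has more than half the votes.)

Option 5

Round 1: Option 1 29, Option 2 11, Option 3 16, Option 4 26, Option 5 17. Option 2 eliminated.
Round 2: Option 1 29, Option 3 16, Option 4 26, Option 5 28. Option 3 eliminated.
Round 3: Option 1 45, Option 4 26, Option 5 28. Option 4 eliminated.
Round 4: Option 1 45, Option 5 54. Option 5 has a majority (≥50).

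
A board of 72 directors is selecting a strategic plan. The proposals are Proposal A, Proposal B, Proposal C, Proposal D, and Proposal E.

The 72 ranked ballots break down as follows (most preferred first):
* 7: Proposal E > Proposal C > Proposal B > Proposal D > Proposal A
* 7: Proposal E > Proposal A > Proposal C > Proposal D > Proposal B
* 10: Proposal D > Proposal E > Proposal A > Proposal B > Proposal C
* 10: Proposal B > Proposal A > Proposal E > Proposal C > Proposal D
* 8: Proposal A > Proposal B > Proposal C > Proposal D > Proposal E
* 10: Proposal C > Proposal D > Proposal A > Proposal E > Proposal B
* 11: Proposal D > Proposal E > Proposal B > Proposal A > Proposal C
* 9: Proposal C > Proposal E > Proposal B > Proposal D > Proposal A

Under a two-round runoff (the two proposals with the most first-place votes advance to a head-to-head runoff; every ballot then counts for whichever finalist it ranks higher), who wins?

Round 1 first-place votes: Proposal A 8, Proposal B 10, Proposal C 19, Proposal D 21, Proposal E 14. Proposal D and Proposal C advance.
Runoff: Proposal D is ranked above Proposal C on 21 ballots, Proposal C above Proposal D on 51.

Proposal C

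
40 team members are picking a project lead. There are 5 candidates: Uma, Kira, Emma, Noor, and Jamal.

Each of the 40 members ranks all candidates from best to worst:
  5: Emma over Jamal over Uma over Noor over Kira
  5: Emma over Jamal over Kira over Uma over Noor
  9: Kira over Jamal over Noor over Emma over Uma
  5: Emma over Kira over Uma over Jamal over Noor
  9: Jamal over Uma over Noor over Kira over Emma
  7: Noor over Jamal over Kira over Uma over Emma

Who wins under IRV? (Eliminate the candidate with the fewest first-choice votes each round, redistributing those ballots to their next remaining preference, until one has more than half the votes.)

Jamal

Round 1: Uma 0, Kira 9, Emma 15, Noor 7, Jamal 9. Uma eliminated.
Round 2: Kira 9, Emma 15, Noor 7, Jamal 9. Noor eliminated.
Round 3: Kira 9, Emma 15, Jamal 16. Kira eliminated.
Round 4: Emma 15, Jamal 25. Jamal has a majority (≥21).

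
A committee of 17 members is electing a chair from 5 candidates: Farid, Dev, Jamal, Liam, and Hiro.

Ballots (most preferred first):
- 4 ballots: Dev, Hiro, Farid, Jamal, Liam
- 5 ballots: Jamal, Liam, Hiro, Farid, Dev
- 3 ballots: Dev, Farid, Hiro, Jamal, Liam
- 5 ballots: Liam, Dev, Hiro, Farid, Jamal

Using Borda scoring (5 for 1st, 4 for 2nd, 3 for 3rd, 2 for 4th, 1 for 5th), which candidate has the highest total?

Farid: 4×3 + 5×2 + 3×4 + 5×2 = 44
Dev: 4×5 + 5×1 + 3×5 + 5×4 = 60
Jamal: 4×2 + 5×5 + 3×2 + 5×1 = 44
Liam: 4×1 + 5×4 + 3×1 + 5×5 = 52
Hiro: 4×4 + 5×3 + 3×3 + 5×3 = 55

Dev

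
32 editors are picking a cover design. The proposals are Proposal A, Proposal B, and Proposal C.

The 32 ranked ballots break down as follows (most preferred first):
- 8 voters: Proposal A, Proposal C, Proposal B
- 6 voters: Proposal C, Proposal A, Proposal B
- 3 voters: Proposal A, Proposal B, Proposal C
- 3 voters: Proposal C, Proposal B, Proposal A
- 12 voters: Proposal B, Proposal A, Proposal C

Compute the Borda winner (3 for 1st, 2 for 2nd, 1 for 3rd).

Proposal A: 8×3 + 6×2 + 3×3 + 3×1 + 12×2 = 72
Proposal B: 8×1 + 6×1 + 3×2 + 3×2 + 12×3 = 62
Proposal C: 8×2 + 6×3 + 3×1 + 3×3 + 12×1 = 58

Proposal A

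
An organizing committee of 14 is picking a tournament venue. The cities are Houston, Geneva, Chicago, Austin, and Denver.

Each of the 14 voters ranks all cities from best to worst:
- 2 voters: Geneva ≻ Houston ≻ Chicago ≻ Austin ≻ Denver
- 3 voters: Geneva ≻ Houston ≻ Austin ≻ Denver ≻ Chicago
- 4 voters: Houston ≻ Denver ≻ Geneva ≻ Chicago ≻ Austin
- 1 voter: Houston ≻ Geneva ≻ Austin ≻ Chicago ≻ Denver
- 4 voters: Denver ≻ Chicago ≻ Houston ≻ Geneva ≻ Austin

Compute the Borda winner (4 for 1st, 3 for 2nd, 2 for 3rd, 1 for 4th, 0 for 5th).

Houston

Houston: 2×3 + 3×3 + 4×4 + 1×4 + 4×2 = 43
Geneva: 2×4 + 3×4 + 4×2 + 1×3 + 4×1 = 35
Chicago: 2×2 + 3×0 + 4×1 + 1×1 + 4×3 = 21
Austin: 2×1 + 3×2 + 4×0 + 1×2 + 4×0 = 10
Denver: 2×0 + 3×1 + 4×3 + 1×0 + 4×4 = 31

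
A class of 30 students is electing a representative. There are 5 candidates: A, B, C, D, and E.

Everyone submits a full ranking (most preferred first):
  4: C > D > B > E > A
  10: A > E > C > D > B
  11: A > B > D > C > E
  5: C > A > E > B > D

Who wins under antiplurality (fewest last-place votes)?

Last-place votes: A 4, B 10, C 0, D 5, E 11.

C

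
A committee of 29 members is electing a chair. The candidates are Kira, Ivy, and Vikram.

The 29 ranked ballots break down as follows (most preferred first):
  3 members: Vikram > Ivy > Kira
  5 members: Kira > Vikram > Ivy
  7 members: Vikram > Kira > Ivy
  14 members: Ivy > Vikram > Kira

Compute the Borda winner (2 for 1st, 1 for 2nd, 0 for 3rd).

Vikram

Kira: 3×0 + 5×2 + 7×1 + 14×0 = 17
Ivy: 3×1 + 5×0 + 7×0 + 14×2 = 31
Vikram: 3×2 + 5×1 + 7×2 + 14×1 = 39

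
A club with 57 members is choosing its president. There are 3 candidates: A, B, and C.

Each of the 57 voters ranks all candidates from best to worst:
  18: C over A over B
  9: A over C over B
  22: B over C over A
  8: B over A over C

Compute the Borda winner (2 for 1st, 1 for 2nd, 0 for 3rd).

A: 18×1 + 9×2 + 22×0 + 8×1 = 44
B: 18×0 + 9×0 + 22×2 + 8×2 = 60
C: 18×2 + 9×1 + 22×1 + 8×0 = 67

C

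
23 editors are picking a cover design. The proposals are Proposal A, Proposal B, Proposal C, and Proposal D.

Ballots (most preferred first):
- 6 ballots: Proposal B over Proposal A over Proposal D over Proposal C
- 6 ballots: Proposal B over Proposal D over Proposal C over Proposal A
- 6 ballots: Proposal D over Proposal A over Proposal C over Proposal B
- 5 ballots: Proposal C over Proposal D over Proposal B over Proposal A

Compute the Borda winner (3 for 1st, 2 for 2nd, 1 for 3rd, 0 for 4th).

Proposal A: 6×2 + 6×0 + 6×2 + 5×0 = 24
Proposal B: 6×3 + 6×3 + 6×0 + 5×1 = 41
Proposal C: 6×0 + 6×1 + 6×1 + 5×3 = 27
Proposal D: 6×1 + 6×2 + 6×3 + 5×2 = 46

Proposal D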